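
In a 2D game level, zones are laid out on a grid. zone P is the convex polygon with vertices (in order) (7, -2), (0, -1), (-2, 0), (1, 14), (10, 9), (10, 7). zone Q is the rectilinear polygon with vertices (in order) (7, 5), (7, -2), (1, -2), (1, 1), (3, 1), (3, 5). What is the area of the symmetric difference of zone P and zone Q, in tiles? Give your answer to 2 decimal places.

|zone P| = 128.5, |zone Q| = 34, |zone P∩zone Q| = 31.4286.
|zone P △ zone Q| = |zone P| + |zone Q| − 2·|zone P∩zone Q| = 128.5 + 34 − 62.8571 = 99.64.

99.64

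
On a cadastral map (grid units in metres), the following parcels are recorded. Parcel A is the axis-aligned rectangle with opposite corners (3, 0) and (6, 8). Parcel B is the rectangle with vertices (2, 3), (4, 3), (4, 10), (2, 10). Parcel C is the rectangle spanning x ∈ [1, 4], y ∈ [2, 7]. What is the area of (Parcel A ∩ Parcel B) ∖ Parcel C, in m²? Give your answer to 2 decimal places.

1.00

|Parcel A ∩ Parcel B| = 5.
|(Parcel A ∩ Parcel B) ∩ Parcel C| = 4.
|(Parcel A ∩ Parcel B) ∖ Parcel C| = 5 − 4 = 1.00.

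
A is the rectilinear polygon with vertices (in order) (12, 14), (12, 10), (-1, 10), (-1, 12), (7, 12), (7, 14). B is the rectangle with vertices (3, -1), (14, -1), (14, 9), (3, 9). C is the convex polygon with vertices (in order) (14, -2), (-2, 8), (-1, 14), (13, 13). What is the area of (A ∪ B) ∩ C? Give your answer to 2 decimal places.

110.64

|A ∪ B| = 146.
|(A ∪ B) ∩ C| = 110.64.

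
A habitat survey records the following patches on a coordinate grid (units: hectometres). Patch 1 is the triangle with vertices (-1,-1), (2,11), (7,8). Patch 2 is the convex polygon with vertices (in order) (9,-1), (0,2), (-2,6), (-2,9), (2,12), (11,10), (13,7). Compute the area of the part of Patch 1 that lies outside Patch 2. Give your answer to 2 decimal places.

|Patch 1| = 34.5, |Patch 1∩Patch 2| = 31.9405.
|Patch 1 ∖ Patch 2| = |Patch 1| − |Patch 1∩Patch 2| = 34.5 − 31.9405 = 2.56.

2.56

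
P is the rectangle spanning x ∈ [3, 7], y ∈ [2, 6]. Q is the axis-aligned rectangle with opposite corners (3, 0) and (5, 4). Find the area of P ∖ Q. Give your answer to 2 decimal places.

|P∩Q|: x∈[3,5], y∈[2,4] → 2·2 = 4.
|P| = 16.
|P ∖ Q| = |P| − |P∩Q| = 16 − 4 = 12.00.

12.00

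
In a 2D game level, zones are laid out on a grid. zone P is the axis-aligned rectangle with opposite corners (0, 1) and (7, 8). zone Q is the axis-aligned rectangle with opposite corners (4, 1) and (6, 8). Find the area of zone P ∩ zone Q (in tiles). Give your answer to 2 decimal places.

|zone P∩zone Q|: x∈[4,6], y∈[1,8] → 2·7 = 14.

14.00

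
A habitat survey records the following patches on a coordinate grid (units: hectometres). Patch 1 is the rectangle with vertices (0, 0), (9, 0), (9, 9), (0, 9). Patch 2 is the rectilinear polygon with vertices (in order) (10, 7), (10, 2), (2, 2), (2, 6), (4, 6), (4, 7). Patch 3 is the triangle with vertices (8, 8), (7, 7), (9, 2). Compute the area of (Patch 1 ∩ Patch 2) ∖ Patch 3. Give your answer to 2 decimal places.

|Patch 1 ∩ Patch 2| = 33.
|(Patch 1 ∩ Patch 2) ∩ Patch 3| = 2.9167.
|(Patch 1 ∩ Patch 2) ∖ Patch 3| = 33 − 2.9167 = 30.08.

30.08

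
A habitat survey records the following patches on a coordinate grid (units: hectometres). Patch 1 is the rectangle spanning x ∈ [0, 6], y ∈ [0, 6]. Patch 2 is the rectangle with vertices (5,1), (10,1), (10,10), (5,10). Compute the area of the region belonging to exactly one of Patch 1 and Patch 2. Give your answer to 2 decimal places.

71.00

|Patch 1∩Patch 2|: x∈[5,6], y∈[1,6] → 1·5 = 5.
|Patch 1 △ Patch 2| = |Patch 1| + |Patch 2| − 2·|Patch 1∩Patch 2| = 36 + 45 − 10 = 71.00.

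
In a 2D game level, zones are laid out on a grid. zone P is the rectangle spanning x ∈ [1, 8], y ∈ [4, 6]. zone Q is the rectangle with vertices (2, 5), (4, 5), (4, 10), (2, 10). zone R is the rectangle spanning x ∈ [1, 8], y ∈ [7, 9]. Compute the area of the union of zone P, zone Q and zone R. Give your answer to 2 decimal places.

32.00

By inclusion–exclusion:
Individual areas: |zone P| = 14, |zone Q| = 10, |zone R| = 14.
|zone P∩zone Q|: x∈[2,4], y∈[5,6] → 2·1 = 2.
|zone P∩zone R| = 0 (no overlap).
|zone Q∩zone R|: x∈[2,4], y∈[7,9] → 2·2 = 4.
|zone P∩zone Q∩zone R| = 0.
|zone P ∪ zone Q ∪ zone R| = 38 − 6 + 0 = 32.00.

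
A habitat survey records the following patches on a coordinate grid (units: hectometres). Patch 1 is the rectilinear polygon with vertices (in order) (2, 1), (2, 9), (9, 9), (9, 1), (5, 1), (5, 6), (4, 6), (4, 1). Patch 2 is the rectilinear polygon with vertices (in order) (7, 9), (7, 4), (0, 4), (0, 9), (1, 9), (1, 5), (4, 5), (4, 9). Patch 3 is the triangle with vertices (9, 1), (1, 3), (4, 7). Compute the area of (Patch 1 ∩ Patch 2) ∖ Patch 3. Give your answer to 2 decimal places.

11.40

|Patch 1 ∩ Patch 2| = 15.
|(Patch 1 ∩ Patch 2) ∩ Patch 3| = 3.6.
|(Patch 1 ∩ Patch 2) ∖ Patch 3| = 15 − 3.6 = 11.40.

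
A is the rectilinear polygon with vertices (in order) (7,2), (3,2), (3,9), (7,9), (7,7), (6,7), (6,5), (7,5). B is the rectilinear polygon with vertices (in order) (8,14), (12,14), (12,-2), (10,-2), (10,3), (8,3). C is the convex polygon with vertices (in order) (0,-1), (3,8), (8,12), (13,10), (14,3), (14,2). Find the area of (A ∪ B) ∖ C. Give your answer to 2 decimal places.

|A ∪ B| = 80.
|(A ∪ B) ∩ C| = 61.4607.
|(A ∪ B) ∖ C| = 80 − 61.4607 = 18.54.

18.54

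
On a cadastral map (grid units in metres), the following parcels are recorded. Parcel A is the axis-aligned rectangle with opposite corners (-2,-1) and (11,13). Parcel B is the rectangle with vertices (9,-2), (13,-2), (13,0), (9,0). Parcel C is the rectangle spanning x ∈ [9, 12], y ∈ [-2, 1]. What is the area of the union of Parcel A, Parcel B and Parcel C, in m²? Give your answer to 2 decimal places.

By inclusion–exclusion:
Individual areas: |Parcel A| = 182, |Parcel B| = 8, |Parcel C| = 9.
|Parcel A∩Parcel B|: x∈[9,11], y∈[-1,0] → 2·1 = 2.
|Parcel A∩Parcel C|: x∈[9,11], y∈[-1,1] → 2·2 = 4.
|Parcel B∩Parcel C|: x∈[9,12], y∈[-2,0] → 3·2 = 6.
|Parcel A∩Parcel B∩Parcel C| = 2.
|Parcel A ∪ Parcel B ∪ Parcel C| = 199 − 12 + 2 = 189.00.

189.00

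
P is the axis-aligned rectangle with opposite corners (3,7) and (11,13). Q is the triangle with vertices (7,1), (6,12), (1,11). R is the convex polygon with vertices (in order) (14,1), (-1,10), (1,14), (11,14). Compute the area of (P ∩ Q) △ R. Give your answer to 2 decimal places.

89.23

|P ∩ Q| = 15.103.
|(P ∩ Q) ∩ R| = 14.9343.
|(P ∩ Q) △ R| = 15.103 + 104 − 29.8686 = 89.23.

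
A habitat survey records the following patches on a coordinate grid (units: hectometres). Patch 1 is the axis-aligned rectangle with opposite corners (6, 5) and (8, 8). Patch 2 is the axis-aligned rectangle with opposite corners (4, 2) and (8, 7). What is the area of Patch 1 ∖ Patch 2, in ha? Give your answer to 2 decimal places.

|Patch 1∩Patch 2|: x∈[6,8], y∈[5,7] → 2·2 = 4.
|Patch 1| = 6.
|Patch 1 ∖ Patch 2| = |Patch 1| − |Patch 1∩Patch 2| = 6 − 4 = 2.00.

2.00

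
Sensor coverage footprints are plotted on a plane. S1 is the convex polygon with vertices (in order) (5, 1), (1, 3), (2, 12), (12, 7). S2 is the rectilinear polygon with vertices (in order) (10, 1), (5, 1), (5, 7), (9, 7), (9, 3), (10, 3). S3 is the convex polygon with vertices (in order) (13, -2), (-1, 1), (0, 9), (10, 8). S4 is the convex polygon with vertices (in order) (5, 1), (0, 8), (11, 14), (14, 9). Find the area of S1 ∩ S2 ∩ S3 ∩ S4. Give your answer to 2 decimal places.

The intersection is the polygon with vertices (9,7), (9,4.556), (5,1), (5,7).
By the shoelace formula its area is 16.89.

16.89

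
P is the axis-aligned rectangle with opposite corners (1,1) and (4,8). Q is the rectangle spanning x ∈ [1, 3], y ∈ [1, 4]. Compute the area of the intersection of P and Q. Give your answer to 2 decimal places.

6.00

|P∩Q|: x∈[1,3], y∈[1,4] → 2·3 = 6.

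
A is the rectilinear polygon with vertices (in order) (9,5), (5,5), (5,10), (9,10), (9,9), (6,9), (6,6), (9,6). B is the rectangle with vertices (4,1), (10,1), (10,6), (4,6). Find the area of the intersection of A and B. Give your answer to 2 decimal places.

The intersection is the polygon with vertices (5,5), (5,6), (6,6), (9,6), (9,5).
By the shoelace formula its area is 4.00.

4.00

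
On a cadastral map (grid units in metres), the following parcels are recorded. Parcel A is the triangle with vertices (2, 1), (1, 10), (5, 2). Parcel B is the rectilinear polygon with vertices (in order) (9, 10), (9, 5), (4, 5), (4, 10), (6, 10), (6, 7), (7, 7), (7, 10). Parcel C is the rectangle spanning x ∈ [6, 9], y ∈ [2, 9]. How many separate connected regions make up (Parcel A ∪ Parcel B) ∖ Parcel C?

3

(Parcel A ∪ Parcel B) ∖ Parcel C splits into 3 disjoint pieces (area 14, area 10, area 2).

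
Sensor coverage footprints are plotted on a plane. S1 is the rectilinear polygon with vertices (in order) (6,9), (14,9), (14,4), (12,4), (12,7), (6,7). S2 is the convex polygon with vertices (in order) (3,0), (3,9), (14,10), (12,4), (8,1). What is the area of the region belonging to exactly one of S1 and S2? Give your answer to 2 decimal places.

|S1| = 22, |S2| = 78, |S1∩S2| = 16.1667.
|S1 △ S2| = |S1| + |S2| − 2·|S1∩S2| = 22 + 78 − 32.3333 = 67.67.

67.67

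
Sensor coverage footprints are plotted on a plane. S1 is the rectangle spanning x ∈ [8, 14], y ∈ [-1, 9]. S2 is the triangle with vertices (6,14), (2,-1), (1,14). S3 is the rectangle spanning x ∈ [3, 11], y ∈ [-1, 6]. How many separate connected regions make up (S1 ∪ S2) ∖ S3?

2

(S1 ∪ S2) ∖ S3 splits into 2 disjoint pieces (area 39, area 36.0917).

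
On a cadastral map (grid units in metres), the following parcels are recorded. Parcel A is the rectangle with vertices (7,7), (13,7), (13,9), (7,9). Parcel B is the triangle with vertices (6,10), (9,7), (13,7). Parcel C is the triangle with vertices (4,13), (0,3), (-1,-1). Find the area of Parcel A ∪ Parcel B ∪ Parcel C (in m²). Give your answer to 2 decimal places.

15.67

By inclusion–exclusion:
Individual areas: |Parcel A| = 12, |Parcel B| = 6, |Parcel C| = 3.
|Parcel A∩Parcel B| = 5.3333.
|Parcel A∩Parcel C| = 0.
|Parcel B∩Parcel C| = 0.
|Parcel A∩Parcel B∩Parcel C| = 0.
|Parcel A ∪ Parcel B ∪ Parcel C| = 21 − 5.3333 + 0 = 15.67.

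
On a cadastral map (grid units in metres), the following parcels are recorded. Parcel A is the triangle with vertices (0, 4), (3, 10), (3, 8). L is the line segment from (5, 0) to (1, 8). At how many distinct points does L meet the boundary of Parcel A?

2

The segment meets the boundary at (1.8,6.4), (1.5,7).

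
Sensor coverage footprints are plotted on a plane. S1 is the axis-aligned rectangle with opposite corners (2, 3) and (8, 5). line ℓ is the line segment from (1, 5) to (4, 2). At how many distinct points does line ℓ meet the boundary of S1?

2

The segment meets the boundary at (3,3), (2,4).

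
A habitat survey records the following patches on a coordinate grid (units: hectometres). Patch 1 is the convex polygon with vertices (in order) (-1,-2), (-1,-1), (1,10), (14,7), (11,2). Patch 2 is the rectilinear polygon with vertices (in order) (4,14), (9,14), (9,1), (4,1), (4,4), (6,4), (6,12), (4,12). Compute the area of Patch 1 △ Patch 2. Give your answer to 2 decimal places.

98.33

|Patch 1| = 106, |Patch 2| = 49, |Patch 1∩Patch 2| = 28.3333.
|Patch 1 △ Patch 2| = |Patch 1| + |Patch 2| − 2·|Patch 1∩Patch 2| = 106 + 49 − 56.6667 = 98.33.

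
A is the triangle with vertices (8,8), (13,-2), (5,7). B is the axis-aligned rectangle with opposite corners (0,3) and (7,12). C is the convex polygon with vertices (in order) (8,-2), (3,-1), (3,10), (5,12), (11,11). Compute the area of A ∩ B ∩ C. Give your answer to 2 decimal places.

The intersection is the polygon with vertices (7,7.667), (7,4.75), (5,7).
By the shoelace formula its area is 2.92.

2.92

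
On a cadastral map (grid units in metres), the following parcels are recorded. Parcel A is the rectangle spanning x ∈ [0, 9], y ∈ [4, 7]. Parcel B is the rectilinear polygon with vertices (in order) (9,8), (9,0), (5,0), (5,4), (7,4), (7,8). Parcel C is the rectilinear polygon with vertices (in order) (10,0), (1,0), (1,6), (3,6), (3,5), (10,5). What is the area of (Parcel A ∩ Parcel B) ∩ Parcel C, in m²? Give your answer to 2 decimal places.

|Parcel A ∩ Parcel B| = 6.
|(Parcel A ∩ Parcel B) ∩ Parcel C| = 2.00.

2.00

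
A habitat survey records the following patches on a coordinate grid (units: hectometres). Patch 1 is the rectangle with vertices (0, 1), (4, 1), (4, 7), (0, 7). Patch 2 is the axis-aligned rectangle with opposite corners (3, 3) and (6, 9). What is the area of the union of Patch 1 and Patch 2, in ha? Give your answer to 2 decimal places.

By inclusion–exclusion:
Individual areas: |Patch 1| = 24, |Patch 2| = 18.
|Patch 1∩Patch 2|: x∈[3,4], y∈[3,7] → 1·4 = 4.
|Patch 1 ∪ Patch 2| = 42 − 4 = 38.00.

38.00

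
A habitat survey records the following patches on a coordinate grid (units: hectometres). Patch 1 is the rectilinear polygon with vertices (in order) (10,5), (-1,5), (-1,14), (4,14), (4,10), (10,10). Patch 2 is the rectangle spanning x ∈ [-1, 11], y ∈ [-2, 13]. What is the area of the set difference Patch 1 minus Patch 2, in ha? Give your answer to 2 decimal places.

|Patch 1| = 75, |Patch 1∩Patch 2| = 70.
|Patch 1 ∖ Patch 2| = |Patch 1| − |Patch 1∩Patch 2| = 75 − 70 = 5.00.

5.00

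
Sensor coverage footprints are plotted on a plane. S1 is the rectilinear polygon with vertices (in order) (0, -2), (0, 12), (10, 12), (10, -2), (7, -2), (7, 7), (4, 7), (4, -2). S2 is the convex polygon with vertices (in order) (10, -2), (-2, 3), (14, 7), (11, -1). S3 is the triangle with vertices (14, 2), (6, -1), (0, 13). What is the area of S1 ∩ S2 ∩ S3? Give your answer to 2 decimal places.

16.84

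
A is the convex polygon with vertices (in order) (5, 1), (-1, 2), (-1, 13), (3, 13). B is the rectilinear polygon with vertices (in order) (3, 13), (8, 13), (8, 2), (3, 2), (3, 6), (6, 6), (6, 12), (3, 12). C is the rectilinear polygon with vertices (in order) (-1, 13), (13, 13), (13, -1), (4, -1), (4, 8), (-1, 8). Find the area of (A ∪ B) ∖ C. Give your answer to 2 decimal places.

32.00

|A ∪ B| = 87.9167.
|(A ∪ B) ∩ C| = 55.9167.
|(A ∪ B) ∖ C| = 87.9167 − 55.9167 = 32.00.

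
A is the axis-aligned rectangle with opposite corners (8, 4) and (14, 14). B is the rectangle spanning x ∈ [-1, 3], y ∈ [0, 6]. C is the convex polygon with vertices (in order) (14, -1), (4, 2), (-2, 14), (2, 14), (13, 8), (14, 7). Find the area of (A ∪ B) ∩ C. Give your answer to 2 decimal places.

31.32

|A ∪ B| = 84.
|(A ∪ B) ∩ C| = 31.32.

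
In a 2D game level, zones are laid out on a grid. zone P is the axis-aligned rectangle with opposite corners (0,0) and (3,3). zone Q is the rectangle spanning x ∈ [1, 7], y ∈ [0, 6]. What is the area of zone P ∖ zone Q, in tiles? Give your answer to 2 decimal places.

|zone P∩zone Q|: x∈[1,3], y∈[0,3] → 2·3 = 6.
|zone P| = 9.
|zone P ∖ zone Q| = |zone P| − |zone P∩zone Q| = 9 − 6 = 3.00.

3.00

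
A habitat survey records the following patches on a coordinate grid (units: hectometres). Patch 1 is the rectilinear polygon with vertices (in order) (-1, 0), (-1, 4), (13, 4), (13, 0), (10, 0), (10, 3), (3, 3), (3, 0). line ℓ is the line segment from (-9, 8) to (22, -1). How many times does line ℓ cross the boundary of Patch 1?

The segment meets the boundary at (10,2.484), (8.222,3), (13,1.613), (4.778,4).

4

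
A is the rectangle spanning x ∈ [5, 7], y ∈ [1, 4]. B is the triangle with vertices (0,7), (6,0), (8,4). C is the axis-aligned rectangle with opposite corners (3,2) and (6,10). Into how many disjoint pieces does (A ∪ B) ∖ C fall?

2

(A ∪ B) ∖ C splits into 2 disjoint pieces (area 6.7262, area 3.5625).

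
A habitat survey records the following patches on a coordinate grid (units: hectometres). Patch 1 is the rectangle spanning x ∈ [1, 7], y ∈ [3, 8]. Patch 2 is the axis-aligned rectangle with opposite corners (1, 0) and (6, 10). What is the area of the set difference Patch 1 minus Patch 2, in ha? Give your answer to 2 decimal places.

5.00

|Patch 1∩Patch 2|: x∈[1,6], y∈[3,8] → 5·5 = 25.
|Patch 1| = 30.
|Patch 1 ∖ Patch 2| = |Patch 1| − |Patch 1∩Patch 2| = 30 − 25 = 5.00.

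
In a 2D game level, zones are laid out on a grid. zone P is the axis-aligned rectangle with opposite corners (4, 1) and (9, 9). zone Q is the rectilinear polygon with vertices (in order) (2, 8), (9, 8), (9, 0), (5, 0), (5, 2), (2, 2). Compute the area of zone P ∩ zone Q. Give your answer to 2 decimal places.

34.00

The intersection is the polygon with vertices (9,1), (5,1), (5,2), (4,2), (4,8), (9,8).
By the shoelace formula its area is 34.00.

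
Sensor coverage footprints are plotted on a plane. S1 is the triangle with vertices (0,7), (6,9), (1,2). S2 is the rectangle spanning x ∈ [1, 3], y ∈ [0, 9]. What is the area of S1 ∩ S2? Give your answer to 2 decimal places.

8.53

The intersection is the polygon with vertices (3,8), (3,4.8), (1,2), (1,7.333).
By the shoelace formula its area is 8.53.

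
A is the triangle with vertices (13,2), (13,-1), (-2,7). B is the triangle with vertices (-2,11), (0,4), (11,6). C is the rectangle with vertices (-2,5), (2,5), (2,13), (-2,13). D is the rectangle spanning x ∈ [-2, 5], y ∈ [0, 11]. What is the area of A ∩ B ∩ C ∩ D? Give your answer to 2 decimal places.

The intersection is the polygon with vertices (2,5.667), (2,5), (1.75,5), (-0.652,6.281), (-0.737,6.579).
By the shoelace formula its area is 1.41.

1.41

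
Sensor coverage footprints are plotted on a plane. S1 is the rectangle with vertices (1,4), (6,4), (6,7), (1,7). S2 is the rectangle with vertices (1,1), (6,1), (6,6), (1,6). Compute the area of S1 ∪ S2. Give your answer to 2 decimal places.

By inclusion–exclusion:
Individual areas: |S1| = 15, |S2| = 25.
|S1∩S2|: x∈[1,6], y∈[4,6] → 5·2 = 10.
|S1 ∪ S2| = 40 − 10 = 30.00.

30.00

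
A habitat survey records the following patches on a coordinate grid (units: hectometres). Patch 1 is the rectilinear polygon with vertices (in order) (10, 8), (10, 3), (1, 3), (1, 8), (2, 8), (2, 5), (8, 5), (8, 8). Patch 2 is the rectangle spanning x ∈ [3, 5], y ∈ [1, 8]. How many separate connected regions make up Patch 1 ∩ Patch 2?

Patch 1 ∩ Patch 2 is a single connected region.

1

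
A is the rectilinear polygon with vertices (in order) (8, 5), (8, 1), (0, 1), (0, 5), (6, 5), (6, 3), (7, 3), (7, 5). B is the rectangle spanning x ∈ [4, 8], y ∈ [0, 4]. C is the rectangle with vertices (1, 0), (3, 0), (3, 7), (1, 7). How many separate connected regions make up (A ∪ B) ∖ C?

(A ∪ B) ∖ C splits into 2 disjoint pieces (area 23, area 4).

2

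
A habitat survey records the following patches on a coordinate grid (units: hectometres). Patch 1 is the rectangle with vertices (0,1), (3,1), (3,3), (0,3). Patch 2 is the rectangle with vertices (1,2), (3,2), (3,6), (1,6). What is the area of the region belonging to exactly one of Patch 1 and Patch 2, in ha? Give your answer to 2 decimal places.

10.00

|Patch 1∩Patch 2|: x∈[1,3], y∈[2,3] → 2·1 = 2.
|Patch 1 △ Patch 2| = |Patch 1| + |Patch 2| − 2·|Patch 1∩Patch 2| = 6 + 8 − 4 = 10.00.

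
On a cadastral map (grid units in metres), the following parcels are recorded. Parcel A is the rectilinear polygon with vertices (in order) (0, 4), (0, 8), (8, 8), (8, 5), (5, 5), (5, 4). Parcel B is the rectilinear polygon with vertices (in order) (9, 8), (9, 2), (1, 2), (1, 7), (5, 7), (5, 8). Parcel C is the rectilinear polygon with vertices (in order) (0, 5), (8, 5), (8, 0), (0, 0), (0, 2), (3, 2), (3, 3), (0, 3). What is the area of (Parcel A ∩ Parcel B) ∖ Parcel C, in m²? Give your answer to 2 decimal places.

|Parcel A ∩ Parcel B| = 21.
|(Parcel A ∩ Parcel B) ∩ Parcel C| = 4.
|(Parcel A ∩ Parcel B) ∖ Parcel C| = 21 − 4 = 17.00.

17.00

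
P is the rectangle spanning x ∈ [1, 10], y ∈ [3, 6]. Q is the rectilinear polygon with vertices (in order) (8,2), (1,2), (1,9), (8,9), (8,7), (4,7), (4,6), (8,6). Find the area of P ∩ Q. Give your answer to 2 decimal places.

21.00

The intersection is the polygon with vertices (8,6), (8,3), (1,3), (1,6), (4,6).
By the shoelace formula its area is 21.00.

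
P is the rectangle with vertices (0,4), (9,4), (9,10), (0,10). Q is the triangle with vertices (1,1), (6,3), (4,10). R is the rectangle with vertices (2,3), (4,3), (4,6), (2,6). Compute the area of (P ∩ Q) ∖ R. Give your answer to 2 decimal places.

|P ∩ Q| = 11.1429.
|(P ∩ Q) ∩ R| = 3.3333.
|(P ∩ Q) ∖ R| = 11.1429 − 3.3333 = 7.81.

7.81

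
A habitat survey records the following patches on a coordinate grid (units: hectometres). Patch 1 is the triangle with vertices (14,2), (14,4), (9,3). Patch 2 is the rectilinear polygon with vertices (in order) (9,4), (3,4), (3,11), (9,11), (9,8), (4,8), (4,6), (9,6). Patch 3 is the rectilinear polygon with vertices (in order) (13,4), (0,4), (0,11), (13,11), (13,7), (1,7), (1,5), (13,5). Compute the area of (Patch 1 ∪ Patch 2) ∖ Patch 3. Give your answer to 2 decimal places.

|Patch 1 ∪ Patch 2| = 37.
|(Patch 1 ∪ Patch 2) ∩ Patch 3| = 25.
|(Patch 1 ∪ Patch 2) ∖ Patch 3| = 37 − 25 = 12.00.

12.00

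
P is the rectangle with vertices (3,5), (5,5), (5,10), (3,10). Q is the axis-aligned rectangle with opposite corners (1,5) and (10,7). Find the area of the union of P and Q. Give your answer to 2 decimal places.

By inclusion–exclusion:
Individual areas: |P| = 10, |Q| = 18.
|P∩Q|: x∈[3,5], y∈[5,7] → 2·2 = 4.
|P ∪ Q| = 28 − 4 = 24.00.

24.00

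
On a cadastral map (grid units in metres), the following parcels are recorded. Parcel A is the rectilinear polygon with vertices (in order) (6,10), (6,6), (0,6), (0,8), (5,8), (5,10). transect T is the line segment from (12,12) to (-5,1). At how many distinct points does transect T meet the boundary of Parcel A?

The segment meets the boundary at (2.727,6), (6,8.118).

2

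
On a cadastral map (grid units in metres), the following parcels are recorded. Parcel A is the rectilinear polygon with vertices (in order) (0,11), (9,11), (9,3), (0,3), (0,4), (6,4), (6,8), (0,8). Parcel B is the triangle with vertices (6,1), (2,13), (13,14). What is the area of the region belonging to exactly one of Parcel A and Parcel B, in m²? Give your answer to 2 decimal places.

|Parcel A| = 48, |Parcel B| = 68, |Parcel A∩Parcel B| = 29.8993.
|Parcel A △ Parcel B| = |Parcel A| + |Parcel B| − 2·|Parcel A∩Parcel B| = 48 + 68 − 59.7985 = 56.20.

56.20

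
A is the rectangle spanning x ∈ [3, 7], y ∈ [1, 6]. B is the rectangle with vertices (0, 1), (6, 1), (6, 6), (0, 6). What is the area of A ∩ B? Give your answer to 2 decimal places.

15.00

|A∩B|: x∈[3,6], y∈[1,6] → 3·5 = 15.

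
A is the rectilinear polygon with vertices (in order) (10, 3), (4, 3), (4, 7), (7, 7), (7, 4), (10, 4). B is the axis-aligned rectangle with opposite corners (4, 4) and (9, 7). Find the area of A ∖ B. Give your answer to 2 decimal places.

|A| = 15, |A∩B| = 9.
|A ∖ B| = |A| − |A∩B| = 15 − 9 = 6.00.

6.00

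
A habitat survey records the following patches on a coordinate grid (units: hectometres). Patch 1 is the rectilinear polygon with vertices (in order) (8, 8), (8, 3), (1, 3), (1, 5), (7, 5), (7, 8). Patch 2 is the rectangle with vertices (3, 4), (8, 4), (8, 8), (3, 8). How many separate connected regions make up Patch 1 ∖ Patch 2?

1

Patch 1 ∖ Patch 2 is a single connected region.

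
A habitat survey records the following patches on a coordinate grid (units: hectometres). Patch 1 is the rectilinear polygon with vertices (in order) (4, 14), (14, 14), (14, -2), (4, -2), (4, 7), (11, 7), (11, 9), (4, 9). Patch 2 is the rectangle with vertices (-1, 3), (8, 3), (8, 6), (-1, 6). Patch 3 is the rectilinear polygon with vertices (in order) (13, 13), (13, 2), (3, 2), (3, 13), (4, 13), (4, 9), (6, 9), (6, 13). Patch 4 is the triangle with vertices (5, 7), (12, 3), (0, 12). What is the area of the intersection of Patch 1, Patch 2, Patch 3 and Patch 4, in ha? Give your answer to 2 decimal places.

The intersection is the polygon with vertices (8,5.286), (6.75,6), (8,6).
By the shoelace formula its area is 0.45.

0.45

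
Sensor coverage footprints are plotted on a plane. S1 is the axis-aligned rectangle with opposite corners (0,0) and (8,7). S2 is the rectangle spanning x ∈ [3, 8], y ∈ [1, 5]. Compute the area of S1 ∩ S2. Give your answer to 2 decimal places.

20.00

|S1∩S2|: x∈[3,8], y∈[1,5] → 5·4 = 20.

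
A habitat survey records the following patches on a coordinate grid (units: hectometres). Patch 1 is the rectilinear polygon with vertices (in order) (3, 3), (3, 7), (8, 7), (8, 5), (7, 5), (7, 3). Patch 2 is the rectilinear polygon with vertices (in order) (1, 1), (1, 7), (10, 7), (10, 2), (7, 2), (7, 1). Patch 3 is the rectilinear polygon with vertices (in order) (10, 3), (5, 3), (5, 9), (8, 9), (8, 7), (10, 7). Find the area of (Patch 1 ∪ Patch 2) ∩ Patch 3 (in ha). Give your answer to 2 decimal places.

20.00

The region (Patch 1 ∪ Patch 2) ∩ Patch 3 is the polygon with vertices (10,7), (10,3), (5,3), (5,7), (8,7).
By the shoelace formula its area is 20.00.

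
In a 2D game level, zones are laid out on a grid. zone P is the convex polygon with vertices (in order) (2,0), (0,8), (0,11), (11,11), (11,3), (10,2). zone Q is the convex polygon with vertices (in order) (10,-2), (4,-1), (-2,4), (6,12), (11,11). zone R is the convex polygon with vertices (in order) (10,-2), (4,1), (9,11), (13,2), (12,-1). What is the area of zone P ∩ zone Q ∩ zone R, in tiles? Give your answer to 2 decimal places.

35.33

The intersection is the polygon with vertices (10.333,2.333), (10,2), (4.667,0.667), (4,1), (9,11), (10.705,7.164).
By the shoelace formula its area is 35.33.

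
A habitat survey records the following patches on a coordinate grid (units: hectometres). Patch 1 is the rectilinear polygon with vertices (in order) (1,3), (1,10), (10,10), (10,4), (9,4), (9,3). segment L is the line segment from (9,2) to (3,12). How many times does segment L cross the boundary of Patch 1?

2

The segment meets the boundary at (4.2,10), (8.4,3).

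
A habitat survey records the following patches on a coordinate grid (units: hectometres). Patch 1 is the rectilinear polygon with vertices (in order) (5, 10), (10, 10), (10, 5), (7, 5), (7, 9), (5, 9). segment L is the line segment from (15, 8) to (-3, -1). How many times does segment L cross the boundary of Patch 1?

The segment meets the boundary at (9,5), (10,5.5).

2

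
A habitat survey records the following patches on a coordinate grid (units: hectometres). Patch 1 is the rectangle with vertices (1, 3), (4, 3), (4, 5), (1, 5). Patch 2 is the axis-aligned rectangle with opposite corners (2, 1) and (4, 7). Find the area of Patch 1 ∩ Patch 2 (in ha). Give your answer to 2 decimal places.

|Patch 1∩Patch 2|: x∈[2,4], y∈[3,5] → 2·2 = 4.

4.00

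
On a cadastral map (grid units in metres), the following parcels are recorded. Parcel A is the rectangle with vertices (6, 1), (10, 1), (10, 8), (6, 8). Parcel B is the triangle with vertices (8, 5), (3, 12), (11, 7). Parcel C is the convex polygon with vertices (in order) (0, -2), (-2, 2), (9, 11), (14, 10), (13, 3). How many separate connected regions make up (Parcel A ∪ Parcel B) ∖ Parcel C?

(Parcel A ∪ Parcel B) ∖ Parcel C splits into 2 disjoint pieces (area 0.9308, area 4.2266).

2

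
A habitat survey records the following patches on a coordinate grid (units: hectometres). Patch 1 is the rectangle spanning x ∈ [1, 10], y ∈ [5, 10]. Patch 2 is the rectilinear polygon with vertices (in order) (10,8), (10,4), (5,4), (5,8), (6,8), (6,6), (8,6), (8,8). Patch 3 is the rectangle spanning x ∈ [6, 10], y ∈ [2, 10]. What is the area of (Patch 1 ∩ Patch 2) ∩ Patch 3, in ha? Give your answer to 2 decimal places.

8.00

|Patch 1 ∩ Patch 2| = 11.
|(Patch 1 ∩ Patch 2) ∩ Patch 3| = 8.00.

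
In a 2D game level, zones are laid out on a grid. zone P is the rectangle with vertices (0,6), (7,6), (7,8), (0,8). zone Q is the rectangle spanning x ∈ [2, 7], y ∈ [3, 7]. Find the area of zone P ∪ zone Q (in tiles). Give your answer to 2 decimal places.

By inclusion–exclusion:
Individual areas: |zone P| = 14, |zone Q| = 20.
|zone P∩zone Q|: x∈[2,7], y∈[6,7] → 5·1 = 5.
|zone P ∪ zone Q| = 34 − 5 = 29.00.

29.00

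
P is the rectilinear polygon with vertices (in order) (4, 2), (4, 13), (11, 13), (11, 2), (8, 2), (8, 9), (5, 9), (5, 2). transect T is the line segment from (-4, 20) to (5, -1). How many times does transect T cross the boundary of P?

0

The segment lies entirely outside P and never meets its boundary.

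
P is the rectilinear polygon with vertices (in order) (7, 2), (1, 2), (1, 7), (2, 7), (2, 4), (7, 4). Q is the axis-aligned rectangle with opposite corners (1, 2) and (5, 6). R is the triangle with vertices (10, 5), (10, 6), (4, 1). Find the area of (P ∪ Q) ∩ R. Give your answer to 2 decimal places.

0.60

The region (P ∪ Q) ∩ R is the polygon with vertices (7,3), (5.5,2), (5.2,2), (7,3.5).
By the shoelace formula its area is 0.60.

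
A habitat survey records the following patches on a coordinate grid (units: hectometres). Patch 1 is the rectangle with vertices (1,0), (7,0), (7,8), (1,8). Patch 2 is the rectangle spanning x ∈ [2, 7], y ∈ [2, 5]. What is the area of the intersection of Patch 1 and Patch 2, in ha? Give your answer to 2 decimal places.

|Patch 1∩Patch 2|: x∈[2,7], y∈[2,5] → 5·3 = 15.

15.00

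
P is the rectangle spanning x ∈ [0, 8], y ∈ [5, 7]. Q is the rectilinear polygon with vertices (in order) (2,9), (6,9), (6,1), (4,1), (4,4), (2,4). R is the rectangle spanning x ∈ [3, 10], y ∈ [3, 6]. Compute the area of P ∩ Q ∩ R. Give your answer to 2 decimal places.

3.00

The intersection is the polygon with vertices (6,5), (3,5), (3,6), (6,6).
By the shoelace formula its area is 3.00.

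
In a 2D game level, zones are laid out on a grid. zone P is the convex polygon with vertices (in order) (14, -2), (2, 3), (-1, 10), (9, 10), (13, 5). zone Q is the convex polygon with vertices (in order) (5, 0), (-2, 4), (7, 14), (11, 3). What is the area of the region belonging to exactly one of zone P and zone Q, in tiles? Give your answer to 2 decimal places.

64.98

|zone P| = 106, |zone Q| = 92, |zone P∩zone Q| = 66.5094.
|zone P △ zone Q| = |zone P| + |zone Q| − 2·|zone P∩zone Q| = 106 + 92 − 133.0189 = 64.98.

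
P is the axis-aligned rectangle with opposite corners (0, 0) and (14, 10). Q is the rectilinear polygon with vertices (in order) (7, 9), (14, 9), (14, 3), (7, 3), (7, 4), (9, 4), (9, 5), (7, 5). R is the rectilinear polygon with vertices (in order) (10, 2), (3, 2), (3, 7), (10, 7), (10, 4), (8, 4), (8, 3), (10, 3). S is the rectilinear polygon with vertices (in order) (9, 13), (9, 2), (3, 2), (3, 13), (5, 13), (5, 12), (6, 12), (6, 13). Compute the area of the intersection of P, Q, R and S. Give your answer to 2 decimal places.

5.00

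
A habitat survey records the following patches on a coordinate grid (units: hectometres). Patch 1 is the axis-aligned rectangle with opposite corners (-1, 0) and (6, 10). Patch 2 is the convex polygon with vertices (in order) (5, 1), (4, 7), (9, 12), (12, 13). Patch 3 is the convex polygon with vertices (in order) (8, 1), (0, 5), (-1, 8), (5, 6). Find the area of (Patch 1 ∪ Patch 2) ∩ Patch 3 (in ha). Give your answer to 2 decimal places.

20.05

The region (Patch 1 ∪ Patch 2) ∩ Patch 3 is the polygon with vertices (6,2.714), (6,2), (0,5), (-1,8), (5,6), (6.479,3.535).
By the shoelace formula its area is 20.05.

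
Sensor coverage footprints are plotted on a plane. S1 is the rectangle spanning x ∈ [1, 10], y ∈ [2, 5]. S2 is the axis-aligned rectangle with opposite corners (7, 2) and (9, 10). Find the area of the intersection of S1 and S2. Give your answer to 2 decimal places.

6.00

|S1∩S2|: x∈[7,9], y∈[2,5] → 2·3 = 6.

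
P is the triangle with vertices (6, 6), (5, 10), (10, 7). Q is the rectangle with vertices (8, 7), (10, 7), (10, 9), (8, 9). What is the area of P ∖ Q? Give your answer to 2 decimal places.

7.30

|P| = 8.5, |P∩Q| = 1.2.
|P ∖ Q| = |P| − |P∩Q| = 8.5 − 1.2 = 7.30.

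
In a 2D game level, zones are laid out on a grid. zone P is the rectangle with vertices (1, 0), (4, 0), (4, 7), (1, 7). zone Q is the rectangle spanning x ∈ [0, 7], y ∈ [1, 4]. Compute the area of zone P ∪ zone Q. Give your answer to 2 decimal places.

33.00

By inclusion–exclusion:
Individual areas: |zone P| = 21, |zone Q| = 21.
|zone P∩zone Q|: x∈[1,4], y∈[1,4] → 3·3 = 9.
|zone P ∪ zone Q| = 42 − 9 = 33.00.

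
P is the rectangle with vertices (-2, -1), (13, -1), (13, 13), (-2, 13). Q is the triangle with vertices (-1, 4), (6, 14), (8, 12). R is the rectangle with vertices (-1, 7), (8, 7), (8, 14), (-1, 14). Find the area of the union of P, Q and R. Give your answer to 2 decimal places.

By inclusion–exclusion:
Individual areas: |P| = 210, |Q| = 17, |R| = 63.
|P∩Q| = 16.15.
|P∩R|: x∈[-1,8], y∈[7,13] → 9·6 = 54.
|Q∩R| = 15.0875.
|P∩Q∩R| = 14.2375.
|P ∪ Q ∪ R| = 290 − 85.2375 + 14.2375 = 219.00.

219.00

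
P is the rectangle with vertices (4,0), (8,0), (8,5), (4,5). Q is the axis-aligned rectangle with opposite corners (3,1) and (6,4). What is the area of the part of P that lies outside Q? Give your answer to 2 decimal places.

14.00

|P∩Q|: x∈[4,6], y∈[1,4] → 2·3 = 6.
|P| = 20.
|P ∖ Q| = |P| − |P∩Q| = 20 − 6 = 14.00.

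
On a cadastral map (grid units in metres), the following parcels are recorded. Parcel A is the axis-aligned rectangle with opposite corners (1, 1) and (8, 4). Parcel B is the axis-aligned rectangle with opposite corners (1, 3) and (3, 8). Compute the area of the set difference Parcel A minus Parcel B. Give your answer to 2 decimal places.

|Parcel A∩Parcel B|: x∈[1,3], y∈[3,4] → 2·1 = 2.
|Parcel A| = 21.
|Parcel A ∖ Parcel B| = |Parcel A| − |Parcel A∩Parcel B| = 21 − 2 = 19.00.

19.00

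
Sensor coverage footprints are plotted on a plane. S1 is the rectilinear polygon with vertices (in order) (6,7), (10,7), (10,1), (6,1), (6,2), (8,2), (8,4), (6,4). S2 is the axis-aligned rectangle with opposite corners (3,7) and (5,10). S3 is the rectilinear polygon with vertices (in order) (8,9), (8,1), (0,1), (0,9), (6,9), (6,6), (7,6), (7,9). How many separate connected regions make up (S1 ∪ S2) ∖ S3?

3

(S1 ∪ S2) ∖ S3 splits into 3 disjoint pieces (area 1, area 12, area 2).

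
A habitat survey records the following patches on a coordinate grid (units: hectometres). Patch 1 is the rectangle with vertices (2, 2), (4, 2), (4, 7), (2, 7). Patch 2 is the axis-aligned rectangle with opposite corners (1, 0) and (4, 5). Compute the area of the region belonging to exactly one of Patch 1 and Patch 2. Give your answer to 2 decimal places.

|Patch 1∩Patch 2|: x∈[2,4], y∈[2,5] → 2·3 = 6.
|Patch 1 △ Patch 2| = |Patch 1| + |Patch 2| − 2·|Patch 1∩Patch 2| = 10 + 15 − 12 = 13.00.

13.00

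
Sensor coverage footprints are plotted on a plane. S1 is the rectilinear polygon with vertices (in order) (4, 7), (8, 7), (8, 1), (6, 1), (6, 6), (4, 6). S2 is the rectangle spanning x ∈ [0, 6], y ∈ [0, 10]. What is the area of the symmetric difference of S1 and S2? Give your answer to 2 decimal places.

|S1| = 14, |S2| = 60, |S1∩S2| = 2.
|S1 △ S2| = |S1| + |S2| − 2·|S1∩S2| = 14 + 60 − 4 = 70.00.

70.00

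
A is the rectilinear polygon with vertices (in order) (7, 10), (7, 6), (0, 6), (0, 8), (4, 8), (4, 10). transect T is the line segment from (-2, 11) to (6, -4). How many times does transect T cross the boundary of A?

The segment meets the boundary at (0.667,6), (0,7.25).

2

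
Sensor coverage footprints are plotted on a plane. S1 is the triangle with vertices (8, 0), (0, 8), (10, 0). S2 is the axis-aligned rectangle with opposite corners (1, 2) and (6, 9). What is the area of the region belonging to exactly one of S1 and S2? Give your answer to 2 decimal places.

|S1| = 8, |S2| = 35, |S1∩S2| = 3.5.
|S1 △ S2| = |S1| + |S2| − 2·|S1∩S2| = 8 + 35 − 7 = 36.00.

36.00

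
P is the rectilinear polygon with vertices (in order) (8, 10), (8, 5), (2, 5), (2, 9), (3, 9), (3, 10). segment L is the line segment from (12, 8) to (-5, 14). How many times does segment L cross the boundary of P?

The segment meets the boundary at (6.333,10), (8,9.412).

2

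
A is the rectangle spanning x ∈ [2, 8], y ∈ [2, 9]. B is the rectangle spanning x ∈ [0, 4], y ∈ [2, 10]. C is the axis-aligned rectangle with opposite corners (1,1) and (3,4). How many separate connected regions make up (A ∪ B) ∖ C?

1

(A ∪ B) ∖ C is a single connected region.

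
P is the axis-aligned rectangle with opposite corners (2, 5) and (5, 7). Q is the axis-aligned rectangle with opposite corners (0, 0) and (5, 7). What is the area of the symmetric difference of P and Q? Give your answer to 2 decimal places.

|P∩Q|: x∈[2,5], y∈[5,7] → 3·2 = 6.
|P △ Q| = |P| + |Q| − 2·|P∩Q| = 6 + 35 − 12 = 29.00.

29.00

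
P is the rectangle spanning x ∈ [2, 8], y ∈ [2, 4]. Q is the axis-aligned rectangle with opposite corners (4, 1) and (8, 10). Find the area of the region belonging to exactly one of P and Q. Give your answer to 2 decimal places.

32.00

|P∩Q|: x∈[4,8], y∈[2,4] → 4·2 = 8.
|P △ Q| = |P| + |Q| − 2·|P∩Q| = 12 + 36 − 16 = 32.00.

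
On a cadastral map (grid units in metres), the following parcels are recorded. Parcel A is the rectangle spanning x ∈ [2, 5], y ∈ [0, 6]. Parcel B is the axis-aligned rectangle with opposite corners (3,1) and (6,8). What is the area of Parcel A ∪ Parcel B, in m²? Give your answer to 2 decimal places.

29.00

By inclusion–exclusion:
Individual areas: |Parcel A| = 18, |Parcel B| = 21.
|Parcel A∩Parcel B|: x∈[3,5], y∈[1,6] → 2·5 = 10.
|Parcel A ∪ Parcel B| = 39 − 10 = 29.00.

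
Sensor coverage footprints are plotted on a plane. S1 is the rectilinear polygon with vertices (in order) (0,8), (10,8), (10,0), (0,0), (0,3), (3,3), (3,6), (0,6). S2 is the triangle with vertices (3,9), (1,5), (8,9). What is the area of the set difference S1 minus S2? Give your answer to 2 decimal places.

|S1| = 71, |S1∩S2| = 5.
|S1 ∖ S2| = |S1| − |S1∩S2| = 71 − 5 = 66.00.

66.00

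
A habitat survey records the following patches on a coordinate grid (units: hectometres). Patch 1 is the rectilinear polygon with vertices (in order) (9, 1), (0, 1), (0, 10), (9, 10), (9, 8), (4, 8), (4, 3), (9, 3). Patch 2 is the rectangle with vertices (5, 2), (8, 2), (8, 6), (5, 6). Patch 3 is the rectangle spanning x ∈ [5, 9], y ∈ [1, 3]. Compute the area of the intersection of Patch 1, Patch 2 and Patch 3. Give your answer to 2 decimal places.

The intersection is the polygon with vertices (8,2), (5,2), (5,3), (8,3).
By the shoelace formula its area is 3.00.

3.00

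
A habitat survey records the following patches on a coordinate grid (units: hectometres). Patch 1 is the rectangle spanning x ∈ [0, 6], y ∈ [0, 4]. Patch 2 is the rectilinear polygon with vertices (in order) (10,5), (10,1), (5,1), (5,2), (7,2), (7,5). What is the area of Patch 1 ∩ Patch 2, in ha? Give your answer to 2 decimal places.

1.00

The intersection is the polygon with vertices (6,1), (5,1), (5,2), (6,2).
By the shoelace formula its area is 1.00.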